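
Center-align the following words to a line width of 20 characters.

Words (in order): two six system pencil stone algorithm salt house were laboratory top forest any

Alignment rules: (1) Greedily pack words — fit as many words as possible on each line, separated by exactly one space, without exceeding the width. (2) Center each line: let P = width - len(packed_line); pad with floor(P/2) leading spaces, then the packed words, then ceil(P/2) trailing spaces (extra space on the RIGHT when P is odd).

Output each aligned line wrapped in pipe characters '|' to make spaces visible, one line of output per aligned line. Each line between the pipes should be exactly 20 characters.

Answer: |   two six system   |
|    pencil stone    |
|algorithm salt house|
|were laboratory top |
|     forest any     |

Derivation:
Line 1: ['two', 'six', 'system'] (min_width=14, slack=6)
Line 2: ['pencil', 'stone'] (min_width=12, slack=8)
Line 3: ['algorithm', 'salt', 'house'] (min_width=20, slack=0)
Line 4: ['were', 'laboratory', 'top'] (min_width=19, slack=1)
Line 5: ['forest', 'any'] (min_width=10, slack=10)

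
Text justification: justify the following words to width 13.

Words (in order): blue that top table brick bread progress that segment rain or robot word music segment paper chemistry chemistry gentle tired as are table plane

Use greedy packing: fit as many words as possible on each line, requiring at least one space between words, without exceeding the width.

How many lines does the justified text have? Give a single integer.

Line 1: ['blue', 'that', 'top'] (min_width=13, slack=0)
Line 2: ['table', 'brick'] (min_width=11, slack=2)
Line 3: ['bread'] (min_width=5, slack=8)
Line 4: ['progress', 'that'] (min_width=13, slack=0)
Line 5: ['segment', 'rain'] (min_width=12, slack=1)
Line 6: ['or', 'robot', 'word'] (min_width=13, slack=0)
Line 7: ['music', 'segment'] (min_width=13, slack=0)
Line 8: ['paper'] (min_width=5, slack=8)
Line 9: ['chemistry'] (min_width=9, slack=4)
Line 10: ['chemistry'] (min_width=9, slack=4)
Line 11: ['gentle', 'tired'] (min_width=12, slack=1)
Line 12: ['as', 'are', 'table'] (min_width=12, slack=1)
Line 13: ['plane'] (min_width=5, slack=8)
Total lines: 13

Answer: 13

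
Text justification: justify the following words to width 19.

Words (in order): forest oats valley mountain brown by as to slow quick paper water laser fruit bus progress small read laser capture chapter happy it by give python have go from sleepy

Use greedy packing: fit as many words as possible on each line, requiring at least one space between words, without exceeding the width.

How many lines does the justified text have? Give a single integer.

Answer: 10

Derivation:
Line 1: ['forest', 'oats', 'valley'] (min_width=18, slack=1)
Line 2: ['mountain', 'brown', 'by'] (min_width=17, slack=2)
Line 3: ['as', 'to', 'slow', 'quick'] (min_width=16, slack=3)
Line 4: ['paper', 'water', 'laser'] (min_width=17, slack=2)
Line 5: ['fruit', 'bus', 'progress'] (min_width=18, slack=1)
Line 6: ['small', 'read', 'laser'] (min_width=16, slack=3)
Line 7: ['capture', 'chapter'] (min_width=15, slack=4)
Line 8: ['happy', 'it', 'by', 'give'] (min_width=16, slack=3)
Line 9: ['python', 'have', 'go', 'from'] (min_width=19, slack=0)
Line 10: ['sleepy'] (min_width=6, slack=13)
Total lines: 10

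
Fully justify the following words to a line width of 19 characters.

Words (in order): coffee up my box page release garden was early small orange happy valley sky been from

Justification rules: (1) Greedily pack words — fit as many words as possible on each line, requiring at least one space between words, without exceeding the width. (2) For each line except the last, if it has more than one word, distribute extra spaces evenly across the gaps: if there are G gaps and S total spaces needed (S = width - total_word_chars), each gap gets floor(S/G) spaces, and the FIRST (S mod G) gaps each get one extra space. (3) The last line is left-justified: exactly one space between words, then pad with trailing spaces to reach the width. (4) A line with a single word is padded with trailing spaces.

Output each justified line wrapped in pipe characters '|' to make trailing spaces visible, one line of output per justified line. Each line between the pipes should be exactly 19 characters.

Line 1: ['coffee', 'up', 'my', 'box'] (min_width=16, slack=3)
Line 2: ['page', 'release', 'garden'] (min_width=19, slack=0)
Line 3: ['was', 'early', 'small'] (min_width=15, slack=4)
Line 4: ['orange', 'happy', 'valley'] (min_width=19, slack=0)
Line 5: ['sky', 'been', 'from'] (min_width=13, slack=6)

Answer: |coffee  up  my  box|
|page release garden|
|was   early   small|
|orange happy valley|
|sky been from      |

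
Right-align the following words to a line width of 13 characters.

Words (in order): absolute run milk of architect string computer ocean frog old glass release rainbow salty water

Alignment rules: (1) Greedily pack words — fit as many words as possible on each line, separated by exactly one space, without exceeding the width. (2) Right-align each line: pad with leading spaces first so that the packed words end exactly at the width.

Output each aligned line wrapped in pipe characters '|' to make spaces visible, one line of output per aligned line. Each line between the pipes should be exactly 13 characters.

Answer: | absolute run|
|      milk of|
|    architect|
|       string|
|     computer|
|   ocean frog|
|    old glass|
|      release|
|rainbow salty|
|        water|

Derivation:
Line 1: ['absolute', 'run'] (min_width=12, slack=1)
Line 2: ['milk', 'of'] (min_width=7, slack=6)
Line 3: ['architect'] (min_width=9, slack=4)
Line 4: ['string'] (min_width=6, slack=7)
Line 5: ['computer'] (min_width=8, slack=5)
Line 6: ['ocean', 'frog'] (min_width=10, slack=3)
Line 7: ['old', 'glass'] (min_width=9, slack=4)
Line 8: ['release'] (min_width=7, slack=6)
Line 9: ['rainbow', 'salty'] (min_width=13, slack=0)
Line 10: ['water'] (min_width=5, slack=8)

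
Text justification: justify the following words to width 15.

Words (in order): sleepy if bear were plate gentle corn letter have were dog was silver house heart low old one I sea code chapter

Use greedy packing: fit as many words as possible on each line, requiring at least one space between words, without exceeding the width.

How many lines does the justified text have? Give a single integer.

Line 1: ['sleepy', 'if', 'bear'] (min_width=14, slack=1)
Line 2: ['were', 'plate'] (min_width=10, slack=5)
Line 3: ['gentle', 'corn'] (min_width=11, slack=4)
Line 4: ['letter', 'have'] (min_width=11, slack=4)
Line 5: ['were', 'dog', 'was'] (min_width=12, slack=3)
Line 6: ['silver', 'house'] (min_width=12, slack=3)
Line 7: ['heart', 'low', 'old'] (min_width=13, slack=2)
Line 8: ['one', 'I', 'sea', 'code'] (min_width=14, slack=1)
Line 9: ['chapter'] (min_width=7, slack=8)
Total lines: 9

Answer: 9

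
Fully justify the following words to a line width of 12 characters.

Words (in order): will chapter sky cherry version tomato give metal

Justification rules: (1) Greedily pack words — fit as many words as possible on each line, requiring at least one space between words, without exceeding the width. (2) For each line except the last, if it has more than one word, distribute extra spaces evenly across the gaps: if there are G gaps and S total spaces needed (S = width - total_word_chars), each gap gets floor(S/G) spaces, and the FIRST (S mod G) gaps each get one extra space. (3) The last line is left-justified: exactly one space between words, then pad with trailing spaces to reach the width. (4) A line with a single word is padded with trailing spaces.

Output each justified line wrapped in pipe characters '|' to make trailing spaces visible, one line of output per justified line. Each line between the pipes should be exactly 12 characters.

Answer: |will chapter|
|sky   cherry|
|version     |
|tomato  give|
|metal       |

Derivation:
Line 1: ['will', 'chapter'] (min_width=12, slack=0)
Line 2: ['sky', 'cherry'] (min_width=10, slack=2)
Line 3: ['version'] (min_width=7, slack=5)
Line 4: ['tomato', 'give'] (min_width=11, slack=1)
Line 5: ['metal'] (min_width=5, slack=7)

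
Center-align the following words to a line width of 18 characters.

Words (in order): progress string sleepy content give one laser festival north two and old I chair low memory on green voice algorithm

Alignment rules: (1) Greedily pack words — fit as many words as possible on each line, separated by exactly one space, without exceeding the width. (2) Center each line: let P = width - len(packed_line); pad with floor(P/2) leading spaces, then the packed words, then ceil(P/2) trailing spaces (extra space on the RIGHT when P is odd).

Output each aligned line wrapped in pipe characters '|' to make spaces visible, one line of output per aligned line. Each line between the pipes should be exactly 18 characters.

Answer: | progress string  |
|  sleepy content  |
|  give one laser  |
|festival north two|
| and old I chair  |
|  low memory on   |
|   green voice    |
|    algorithm     |

Derivation:
Line 1: ['progress', 'string'] (min_width=15, slack=3)
Line 2: ['sleepy', 'content'] (min_width=14, slack=4)
Line 3: ['give', 'one', 'laser'] (min_width=14, slack=4)
Line 4: ['festival', 'north', 'two'] (min_width=18, slack=0)
Line 5: ['and', 'old', 'I', 'chair'] (min_width=15, slack=3)
Line 6: ['low', 'memory', 'on'] (min_width=13, slack=5)
Line 7: ['green', 'voice'] (min_width=11, slack=7)
Line 8: ['algorithm'] (min_width=9, slack=9)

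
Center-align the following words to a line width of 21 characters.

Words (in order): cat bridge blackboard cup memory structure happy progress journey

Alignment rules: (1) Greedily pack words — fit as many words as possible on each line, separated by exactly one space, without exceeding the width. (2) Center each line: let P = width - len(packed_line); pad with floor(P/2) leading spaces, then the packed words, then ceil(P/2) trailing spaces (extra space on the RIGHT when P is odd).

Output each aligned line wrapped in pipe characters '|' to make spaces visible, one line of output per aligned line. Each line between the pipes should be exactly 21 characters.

Line 1: ['cat', 'bridge', 'blackboard'] (min_width=21, slack=0)
Line 2: ['cup', 'memory', 'structure'] (min_width=20, slack=1)
Line 3: ['happy', 'progress'] (min_width=14, slack=7)
Line 4: ['journey'] (min_width=7, slack=14)

Answer: |cat bridge blackboard|
|cup memory structure |
|   happy progress    |
|       journey       |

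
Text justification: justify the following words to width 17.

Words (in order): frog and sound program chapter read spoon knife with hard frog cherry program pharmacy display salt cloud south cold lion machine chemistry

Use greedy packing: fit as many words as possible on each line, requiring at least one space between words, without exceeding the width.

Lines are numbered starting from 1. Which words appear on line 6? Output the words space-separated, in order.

Answer: pharmacy display

Derivation:
Line 1: ['frog', 'and', 'sound'] (min_width=14, slack=3)
Line 2: ['program', 'chapter'] (min_width=15, slack=2)
Line 3: ['read', 'spoon', 'knife'] (min_width=16, slack=1)
Line 4: ['with', 'hard', 'frog'] (min_width=14, slack=3)
Line 5: ['cherry', 'program'] (min_width=14, slack=3)
Line 6: ['pharmacy', 'display'] (min_width=16, slack=1)
Line 7: ['salt', 'cloud', 'south'] (min_width=16, slack=1)
Line 8: ['cold', 'lion', 'machine'] (min_width=17, slack=0)
Line 9: ['chemistry'] (min_width=9, slack=8)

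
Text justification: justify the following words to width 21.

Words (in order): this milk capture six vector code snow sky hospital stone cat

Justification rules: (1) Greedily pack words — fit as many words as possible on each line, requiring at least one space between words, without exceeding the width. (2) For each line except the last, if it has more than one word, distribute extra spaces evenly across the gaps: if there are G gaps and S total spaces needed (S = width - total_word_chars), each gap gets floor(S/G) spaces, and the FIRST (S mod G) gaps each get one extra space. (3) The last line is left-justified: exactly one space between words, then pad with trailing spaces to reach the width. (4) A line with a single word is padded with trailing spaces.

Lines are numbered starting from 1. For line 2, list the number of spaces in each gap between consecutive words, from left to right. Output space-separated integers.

Answer: 2 1 1

Derivation:
Line 1: ['this', 'milk', 'capture', 'six'] (min_width=21, slack=0)
Line 2: ['vector', 'code', 'snow', 'sky'] (min_width=20, slack=1)
Line 3: ['hospital', 'stone', 'cat'] (min_width=18, slack=3)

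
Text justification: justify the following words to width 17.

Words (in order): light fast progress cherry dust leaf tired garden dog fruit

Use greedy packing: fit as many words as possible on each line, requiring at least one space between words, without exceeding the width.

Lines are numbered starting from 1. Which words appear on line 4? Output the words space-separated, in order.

Line 1: ['light', 'fast'] (min_width=10, slack=7)
Line 2: ['progress', 'cherry'] (min_width=15, slack=2)
Line 3: ['dust', 'leaf', 'tired'] (min_width=15, slack=2)
Line 4: ['garden', 'dog', 'fruit'] (min_width=16, slack=1)

Answer: garden dog fruit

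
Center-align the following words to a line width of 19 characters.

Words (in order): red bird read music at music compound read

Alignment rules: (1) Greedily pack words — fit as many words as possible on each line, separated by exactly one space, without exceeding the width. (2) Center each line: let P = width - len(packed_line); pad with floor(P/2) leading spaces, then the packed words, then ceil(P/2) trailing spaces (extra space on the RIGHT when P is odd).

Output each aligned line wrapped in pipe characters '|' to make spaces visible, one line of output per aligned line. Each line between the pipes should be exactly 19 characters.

Answer: |red bird read music|
| at music compound |
|       read        |

Derivation:
Line 1: ['red', 'bird', 'read', 'music'] (min_width=19, slack=0)
Line 2: ['at', 'music', 'compound'] (min_width=17, slack=2)
Line 3: ['read'] (min_width=4, slack=15)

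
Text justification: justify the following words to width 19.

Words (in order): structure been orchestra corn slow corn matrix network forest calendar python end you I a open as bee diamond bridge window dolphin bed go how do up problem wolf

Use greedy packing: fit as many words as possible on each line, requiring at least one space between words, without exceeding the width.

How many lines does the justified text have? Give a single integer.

Answer: 9

Derivation:
Line 1: ['structure', 'been'] (min_width=14, slack=5)
Line 2: ['orchestra', 'corn', 'slow'] (min_width=19, slack=0)
Line 3: ['corn', 'matrix', 'network'] (min_width=19, slack=0)
Line 4: ['forest', 'calendar'] (min_width=15, slack=4)
Line 5: ['python', 'end', 'you', 'I', 'a'] (min_width=18, slack=1)
Line 6: ['open', 'as', 'bee', 'diamond'] (min_width=19, slack=0)
Line 7: ['bridge', 'window'] (min_width=13, slack=6)
Line 8: ['dolphin', 'bed', 'go', 'how'] (min_width=18, slack=1)
Line 9: ['do', 'up', 'problem', 'wolf'] (min_width=18, slack=1)
Total lines: 9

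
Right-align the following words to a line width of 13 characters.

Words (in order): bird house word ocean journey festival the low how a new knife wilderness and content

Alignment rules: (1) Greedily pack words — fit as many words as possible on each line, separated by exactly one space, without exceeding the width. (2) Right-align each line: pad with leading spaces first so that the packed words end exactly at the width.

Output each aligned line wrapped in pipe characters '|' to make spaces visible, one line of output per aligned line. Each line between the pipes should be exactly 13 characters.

Answer: |   bird house|
|   word ocean|
|      journey|
| festival the|
|low how a new|
|        knife|
|   wilderness|
|  and content|

Derivation:
Line 1: ['bird', 'house'] (min_width=10, slack=3)
Line 2: ['word', 'ocean'] (min_width=10, slack=3)
Line 3: ['journey'] (min_width=7, slack=6)
Line 4: ['festival', 'the'] (min_width=12, slack=1)
Line 5: ['low', 'how', 'a', 'new'] (min_width=13, slack=0)
Line 6: ['knife'] (min_width=5, slack=8)
Line 7: ['wilderness'] (min_width=10, slack=3)
Line 8: ['and', 'content'] (min_width=11, slack=2)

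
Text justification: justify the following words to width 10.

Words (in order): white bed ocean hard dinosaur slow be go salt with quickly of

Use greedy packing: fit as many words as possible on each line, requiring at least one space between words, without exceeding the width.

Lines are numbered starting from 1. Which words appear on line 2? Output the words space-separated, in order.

Answer: ocean hard

Derivation:
Line 1: ['white', 'bed'] (min_width=9, slack=1)
Line 2: ['ocean', 'hard'] (min_width=10, slack=0)
Line 3: ['dinosaur'] (min_width=8, slack=2)
Line 4: ['slow', 'be', 'go'] (min_width=10, slack=0)
Line 5: ['salt', 'with'] (min_width=9, slack=1)
Line 6: ['quickly', 'of'] (min_width=10, slack=0)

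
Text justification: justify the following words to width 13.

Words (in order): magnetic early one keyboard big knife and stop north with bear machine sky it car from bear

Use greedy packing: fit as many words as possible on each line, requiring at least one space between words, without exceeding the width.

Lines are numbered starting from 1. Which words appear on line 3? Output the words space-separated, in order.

Line 1: ['magnetic'] (min_width=8, slack=5)
Line 2: ['early', 'one'] (min_width=9, slack=4)
Line 3: ['keyboard', 'big'] (min_width=12, slack=1)
Line 4: ['knife', 'and'] (min_width=9, slack=4)
Line 5: ['stop', 'north'] (min_width=10, slack=3)
Line 6: ['with', 'bear'] (min_width=9, slack=4)
Line 7: ['machine', 'sky'] (min_width=11, slack=2)
Line 8: ['it', 'car', 'from'] (min_width=11, slack=2)
Line 9: ['bear'] (min_width=4, slack=9)

Answer: keyboard big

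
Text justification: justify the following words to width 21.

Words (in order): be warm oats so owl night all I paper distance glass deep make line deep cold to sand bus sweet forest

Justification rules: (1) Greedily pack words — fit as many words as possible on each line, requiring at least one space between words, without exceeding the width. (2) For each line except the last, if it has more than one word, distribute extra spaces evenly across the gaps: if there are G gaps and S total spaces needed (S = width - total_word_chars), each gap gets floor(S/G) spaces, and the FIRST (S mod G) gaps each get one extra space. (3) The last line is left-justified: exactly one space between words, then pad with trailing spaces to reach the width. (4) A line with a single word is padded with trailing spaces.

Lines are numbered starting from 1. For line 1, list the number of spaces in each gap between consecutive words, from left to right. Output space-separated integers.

Answer: 2 2 1 1

Derivation:
Line 1: ['be', 'warm', 'oats', 'so', 'owl'] (min_width=19, slack=2)
Line 2: ['night', 'all', 'I', 'paper'] (min_width=17, slack=4)
Line 3: ['distance', 'glass', 'deep'] (min_width=19, slack=2)
Line 4: ['make', 'line', 'deep', 'cold'] (min_width=19, slack=2)
Line 5: ['to', 'sand', 'bus', 'sweet'] (min_width=17, slack=4)
Line 6: ['forest'] (min_width=6, slack=15)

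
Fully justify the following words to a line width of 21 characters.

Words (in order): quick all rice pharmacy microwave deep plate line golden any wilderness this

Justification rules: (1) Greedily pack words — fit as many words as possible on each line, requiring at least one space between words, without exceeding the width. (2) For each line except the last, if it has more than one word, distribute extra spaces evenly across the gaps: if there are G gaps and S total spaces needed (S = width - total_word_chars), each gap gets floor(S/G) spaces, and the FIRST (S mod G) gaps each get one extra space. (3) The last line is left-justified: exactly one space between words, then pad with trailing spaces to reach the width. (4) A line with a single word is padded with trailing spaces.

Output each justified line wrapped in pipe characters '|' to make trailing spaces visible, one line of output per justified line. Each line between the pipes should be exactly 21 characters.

Line 1: ['quick', 'all', 'rice'] (min_width=14, slack=7)
Line 2: ['pharmacy', 'microwave'] (min_width=18, slack=3)
Line 3: ['deep', 'plate', 'line'] (min_width=15, slack=6)
Line 4: ['golden', 'any', 'wilderness'] (min_width=21, slack=0)
Line 5: ['this'] (min_width=4, slack=17)

Answer: |quick     all    rice|
|pharmacy    microwave|
|deep    plate    line|
|golden any wilderness|
|this                 |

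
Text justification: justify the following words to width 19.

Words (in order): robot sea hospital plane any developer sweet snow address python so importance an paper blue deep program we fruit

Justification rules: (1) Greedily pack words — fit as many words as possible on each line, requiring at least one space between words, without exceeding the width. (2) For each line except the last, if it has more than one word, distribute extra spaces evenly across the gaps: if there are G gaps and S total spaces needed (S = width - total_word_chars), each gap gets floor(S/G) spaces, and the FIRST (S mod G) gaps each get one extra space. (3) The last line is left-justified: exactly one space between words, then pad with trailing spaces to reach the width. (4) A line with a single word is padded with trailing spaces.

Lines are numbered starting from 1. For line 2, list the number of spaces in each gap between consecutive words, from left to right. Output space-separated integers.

Answer: 1 1

Derivation:
Line 1: ['robot', 'sea', 'hospital'] (min_width=18, slack=1)
Line 2: ['plane', 'any', 'developer'] (min_width=19, slack=0)
Line 3: ['sweet', 'snow', 'address'] (min_width=18, slack=1)
Line 4: ['python', 'so'] (min_width=9, slack=10)
Line 5: ['importance', 'an', 'paper'] (min_width=19, slack=0)
Line 6: ['blue', 'deep', 'program'] (min_width=17, slack=2)
Line 7: ['we', 'fruit'] (min_width=8, slack=11)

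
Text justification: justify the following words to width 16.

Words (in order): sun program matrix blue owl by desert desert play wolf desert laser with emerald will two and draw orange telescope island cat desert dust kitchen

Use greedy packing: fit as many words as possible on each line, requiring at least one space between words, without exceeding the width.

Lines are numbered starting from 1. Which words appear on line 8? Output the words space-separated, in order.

Line 1: ['sun', 'program'] (min_width=11, slack=5)
Line 2: ['matrix', 'blue', 'owl'] (min_width=15, slack=1)
Line 3: ['by', 'desert', 'desert'] (min_width=16, slack=0)
Line 4: ['play', 'wolf', 'desert'] (min_width=16, slack=0)
Line 5: ['laser', 'with'] (min_width=10, slack=6)
Line 6: ['emerald', 'will', 'two'] (min_width=16, slack=0)
Line 7: ['and', 'draw', 'orange'] (min_width=15, slack=1)
Line 8: ['telescope', 'island'] (min_width=16, slack=0)
Line 9: ['cat', 'desert', 'dust'] (min_width=15, slack=1)
Line 10: ['kitchen'] (min_width=7, slack=9)

Answer: telescope island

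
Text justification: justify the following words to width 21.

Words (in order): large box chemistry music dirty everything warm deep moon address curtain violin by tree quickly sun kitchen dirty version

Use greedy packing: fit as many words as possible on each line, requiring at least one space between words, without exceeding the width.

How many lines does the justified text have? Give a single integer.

Answer: 7

Derivation:
Line 1: ['large', 'box', 'chemistry'] (min_width=19, slack=2)
Line 2: ['music', 'dirty'] (min_width=11, slack=10)
Line 3: ['everything', 'warm', 'deep'] (min_width=20, slack=1)
Line 4: ['moon', 'address', 'curtain'] (min_width=20, slack=1)
Line 5: ['violin', 'by', 'tree'] (min_width=14, slack=7)
Line 6: ['quickly', 'sun', 'kitchen'] (min_width=19, slack=2)
Line 7: ['dirty', 'version'] (min_width=13, slack=8)
Total lines: 7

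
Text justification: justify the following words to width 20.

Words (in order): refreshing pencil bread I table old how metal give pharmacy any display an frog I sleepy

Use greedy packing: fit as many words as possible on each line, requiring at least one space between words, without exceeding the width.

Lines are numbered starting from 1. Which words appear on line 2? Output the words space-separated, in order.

Answer: bread I table old

Derivation:
Line 1: ['refreshing', 'pencil'] (min_width=17, slack=3)
Line 2: ['bread', 'I', 'table', 'old'] (min_width=17, slack=3)
Line 3: ['how', 'metal', 'give'] (min_width=14, slack=6)
Line 4: ['pharmacy', 'any', 'display'] (min_width=20, slack=0)
Line 5: ['an', 'frog', 'I', 'sleepy'] (min_width=16, slack=4)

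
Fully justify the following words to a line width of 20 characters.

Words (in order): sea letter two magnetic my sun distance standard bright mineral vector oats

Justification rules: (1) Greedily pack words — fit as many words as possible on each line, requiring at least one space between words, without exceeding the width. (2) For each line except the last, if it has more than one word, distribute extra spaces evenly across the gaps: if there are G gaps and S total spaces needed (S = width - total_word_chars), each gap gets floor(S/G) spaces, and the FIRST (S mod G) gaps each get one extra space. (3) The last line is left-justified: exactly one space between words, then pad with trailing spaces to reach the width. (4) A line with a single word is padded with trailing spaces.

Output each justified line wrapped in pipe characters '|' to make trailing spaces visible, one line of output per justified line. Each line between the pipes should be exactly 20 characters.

Answer: |sea    letter    two|
|magnetic    my   sun|
|distance    standard|
|bright       mineral|
|vector oats         |

Derivation:
Line 1: ['sea', 'letter', 'two'] (min_width=14, slack=6)
Line 2: ['magnetic', 'my', 'sun'] (min_width=15, slack=5)
Line 3: ['distance', 'standard'] (min_width=17, slack=3)
Line 4: ['bright', 'mineral'] (min_width=14, slack=6)
Line 5: ['vector', 'oats'] (min_width=11, slack=9)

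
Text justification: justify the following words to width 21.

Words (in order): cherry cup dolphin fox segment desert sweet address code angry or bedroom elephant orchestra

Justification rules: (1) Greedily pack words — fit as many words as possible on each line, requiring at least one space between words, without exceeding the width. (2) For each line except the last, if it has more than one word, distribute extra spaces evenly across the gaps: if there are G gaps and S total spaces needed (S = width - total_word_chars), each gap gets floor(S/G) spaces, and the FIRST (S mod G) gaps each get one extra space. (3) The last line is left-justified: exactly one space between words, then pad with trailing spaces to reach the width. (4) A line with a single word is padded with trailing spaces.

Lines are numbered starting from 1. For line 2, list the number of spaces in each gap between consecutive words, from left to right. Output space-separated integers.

Answer: 3 2

Derivation:
Line 1: ['cherry', 'cup', 'dolphin'] (min_width=18, slack=3)
Line 2: ['fox', 'segment', 'desert'] (min_width=18, slack=3)
Line 3: ['sweet', 'address', 'code'] (min_width=18, slack=3)
Line 4: ['angry', 'or', 'bedroom'] (min_width=16, slack=5)
Line 5: ['elephant', 'orchestra'] (min_width=18, slack=3)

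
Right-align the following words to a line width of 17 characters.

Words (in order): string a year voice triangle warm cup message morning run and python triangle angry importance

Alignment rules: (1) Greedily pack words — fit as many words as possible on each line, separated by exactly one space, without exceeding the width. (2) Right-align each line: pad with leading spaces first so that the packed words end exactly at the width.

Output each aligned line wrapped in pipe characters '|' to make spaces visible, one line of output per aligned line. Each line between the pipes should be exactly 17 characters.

Line 1: ['string', 'a', 'year'] (min_width=13, slack=4)
Line 2: ['voice', 'triangle'] (min_width=14, slack=3)
Line 3: ['warm', 'cup', 'message'] (min_width=16, slack=1)
Line 4: ['morning', 'run', 'and'] (min_width=15, slack=2)
Line 5: ['python', 'triangle'] (min_width=15, slack=2)
Line 6: ['angry', 'importance'] (min_width=16, slack=1)

Answer: |    string a year|
|   voice triangle|
| warm cup message|
|  morning run and|
|  python triangle|
| angry importance|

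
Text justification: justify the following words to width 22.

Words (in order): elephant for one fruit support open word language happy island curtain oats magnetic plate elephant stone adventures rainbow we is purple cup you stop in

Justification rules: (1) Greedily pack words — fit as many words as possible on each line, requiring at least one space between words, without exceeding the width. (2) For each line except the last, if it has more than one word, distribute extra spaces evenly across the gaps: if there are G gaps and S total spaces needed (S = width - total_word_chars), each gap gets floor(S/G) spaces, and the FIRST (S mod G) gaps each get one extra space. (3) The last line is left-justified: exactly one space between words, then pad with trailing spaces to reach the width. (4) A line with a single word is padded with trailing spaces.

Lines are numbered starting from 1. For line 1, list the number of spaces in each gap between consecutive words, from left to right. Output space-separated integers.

Line 1: ['elephant', 'for', 'one', 'fruit'] (min_width=22, slack=0)
Line 2: ['support', 'open', 'word'] (min_width=17, slack=5)
Line 3: ['language', 'happy', 'island'] (min_width=21, slack=1)
Line 4: ['curtain', 'oats', 'magnetic'] (min_width=21, slack=1)
Line 5: ['plate', 'elephant', 'stone'] (min_width=20, slack=2)
Line 6: ['adventures', 'rainbow', 'we'] (min_width=21, slack=1)
Line 7: ['is', 'purple', 'cup', 'you', 'stop'] (min_width=22, slack=0)
Line 8: ['in'] (min_width=2, slack=20)

Answer: 1 1 1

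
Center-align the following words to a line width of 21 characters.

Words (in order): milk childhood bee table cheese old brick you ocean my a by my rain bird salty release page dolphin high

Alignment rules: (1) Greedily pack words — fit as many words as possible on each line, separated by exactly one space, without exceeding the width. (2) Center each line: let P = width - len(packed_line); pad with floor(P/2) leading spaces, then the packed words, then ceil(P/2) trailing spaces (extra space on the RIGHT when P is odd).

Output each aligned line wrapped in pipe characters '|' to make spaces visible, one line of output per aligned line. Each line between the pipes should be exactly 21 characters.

Answer: | milk childhood bee  |
|  table cheese old   |
|brick you ocean my a |
|by my rain bird salty|
|release page dolphin |
|        high         |

Derivation:
Line 1: ['milk', 'childhood', 'bee'] (min_width=18, slack=3)
Line 2: ['table', 'cheese', 'old'] (min_width=16, slack=5)
Line 3: ['brick', 'you', 'ocean', 'my', 'a'] (min_width=20, slack=1)
Line 4: ['by', 'my', 'rain', 'bird', 'salty'] (min_width=21, slack=0)
Line 5: ['release', 'page', 'dolphin'] (min_width=20, slack=1)
Line 6: ['high'] (min_width=4, slack=17)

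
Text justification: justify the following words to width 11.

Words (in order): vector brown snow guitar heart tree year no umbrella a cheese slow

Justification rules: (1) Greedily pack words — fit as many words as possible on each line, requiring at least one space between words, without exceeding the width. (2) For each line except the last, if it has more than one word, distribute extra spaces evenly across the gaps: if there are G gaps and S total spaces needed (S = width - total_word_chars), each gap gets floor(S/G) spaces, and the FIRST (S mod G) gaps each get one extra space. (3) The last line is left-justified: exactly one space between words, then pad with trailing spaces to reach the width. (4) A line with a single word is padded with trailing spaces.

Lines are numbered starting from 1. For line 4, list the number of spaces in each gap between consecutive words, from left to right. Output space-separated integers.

Answer: 2

Derivation:
Line 1: ['vector'] (min_width=6, slack=5)
Line 2: ['brown', 'snow'] (min_width=10, slack=1)
Line 3: ['guitar'] (min_width=6, slack=5)
Line 4: ['heart', 'tree'] (min_width=10, slack=1)
Line 5: ['year', 'no'] (min_width=7, slack=4)
Line 6: ['umbrella', 'a'] (min_width=10, slack=1)
Line 7: ['cheese', 'slow'] (min_width=11, slack=0)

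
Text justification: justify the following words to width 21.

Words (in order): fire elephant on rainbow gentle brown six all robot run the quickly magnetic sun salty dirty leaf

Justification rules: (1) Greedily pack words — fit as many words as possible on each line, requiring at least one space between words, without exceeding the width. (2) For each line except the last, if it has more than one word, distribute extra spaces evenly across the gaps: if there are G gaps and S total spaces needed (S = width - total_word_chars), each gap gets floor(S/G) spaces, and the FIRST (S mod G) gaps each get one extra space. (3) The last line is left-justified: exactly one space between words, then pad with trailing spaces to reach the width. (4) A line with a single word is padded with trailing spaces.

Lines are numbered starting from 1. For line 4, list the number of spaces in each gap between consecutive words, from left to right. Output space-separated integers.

Line 1: ['fire', 'elephant', 'on'] (min_width=16, slack=5)
Line 2: ['rainbow', 'gentle', 'brown'] (min_width=20, slack=1)
Line 3: ['six', 'all', 'robot', 'run', 'the'] (min_width=21, slack=0)
Line 4: ['quickly', 'magnetic', 'sun'] (min_width=20, slack=1)
Line 5: ['salty', 'dirty', 'leaf'] (min_width=16, slack=5)

Answer: 2 1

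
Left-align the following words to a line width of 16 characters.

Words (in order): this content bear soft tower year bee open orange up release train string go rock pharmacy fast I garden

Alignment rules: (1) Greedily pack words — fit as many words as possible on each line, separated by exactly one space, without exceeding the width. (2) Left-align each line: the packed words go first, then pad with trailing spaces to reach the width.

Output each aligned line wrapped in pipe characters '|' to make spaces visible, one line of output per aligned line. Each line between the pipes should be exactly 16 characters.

Answer: |this content    |
|bear soft tower |
|year bee open   |
|orange up       |
|release train   |
|string go rock  |
|pharmacy fast I |
|garden          |

Derivation:
Line 1: ['this', 'content'] (min_width=12, slack=4)
Line 2: ['bear', 'soft', 'tower'] (min_width=15, slack=1)
Line 3: ['year', 'bee', 'open'] (min_width=13, slack=3)
Line 4: ['orange', 'up'] (min_width=9, slack=7)
Line 5: ['release', 'train'] (min_width=13, slack=3)
Line 6: ['string', 'go', 'rock'] (min_width=14, slack=2)
Line 7: ['pharmacy', 'fast', 'I'] (min_width=15, slack=1)
Line 8: ['garden'] (min_width=6, slack=10)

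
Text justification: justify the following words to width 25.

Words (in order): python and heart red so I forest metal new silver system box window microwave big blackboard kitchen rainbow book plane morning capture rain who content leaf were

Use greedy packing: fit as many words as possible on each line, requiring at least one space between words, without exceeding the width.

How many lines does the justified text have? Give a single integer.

Line 1: ['python', 'and', 'heart', 'red', 'so', 'I'] (min_width=25, slack=0)
Line 2: ['forest', 'metal', 'new', 'silver'] (min_width=23, slack=2)
Line 3: ['system', 'box', 'window'] (min_width=17, slack=8)
Line 4: ['microwave', 'big', 'blackboard'] (min_width=24, slack=1)
Line 5: ['kitchen', 'rainbow', 'book'] (min_width=20, slack=5)
Line 6: ['plane', 'morning', 'capture'] (min_width=21, slack=4)
Line 7: ['rain', 'who', 'content', 'leaf'] (min_width=21, slack=4)
Line 8: ['were'] (min_width=4, slack=21)
Total lines: 8

Answer: 8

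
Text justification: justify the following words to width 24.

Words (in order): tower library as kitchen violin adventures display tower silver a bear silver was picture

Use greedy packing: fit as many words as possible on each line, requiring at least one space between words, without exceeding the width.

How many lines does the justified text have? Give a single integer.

Answer: 4

Derivation:
Line 1: ['tower', 'library', 'as', 'kitchen'] (min_width=24, slack=0)
Line 2: ['violin', 'adventures'] (min_width=17, slack=7)
Line 3: ['display', 'tower', 'silver', 'a'] (min_width=22, slack=2)
Line 4: ['bear', 'silver', 'was', 'picture'] (min_width=23, slack=1)
Total lines: 4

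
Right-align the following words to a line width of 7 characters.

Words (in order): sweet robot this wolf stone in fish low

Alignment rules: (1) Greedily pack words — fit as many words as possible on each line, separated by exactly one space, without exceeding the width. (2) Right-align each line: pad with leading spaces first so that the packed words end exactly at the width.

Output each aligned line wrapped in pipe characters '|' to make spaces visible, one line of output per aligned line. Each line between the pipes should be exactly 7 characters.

Answer: |  sweet|
|  robot|
|   this|
|   wolf|
|  stone|
|in fish|
|    low|

Derivation:
Line 1: ['sweet'] (min_width=5, slack=2)
Line 2: ['robot'] (min_width=5, slack=2)
Line 3: ['this'] (min_width=4, slack=3)
Line 4: ['wolf'] (min_width=4, slack=3)
Line 5: ['stone'] (min_width=5, slack=2)
Line 6: ['in', 'fish'] (min_width=7, slack=0)
Line 7: ['low'] (min_width=3, slack=4)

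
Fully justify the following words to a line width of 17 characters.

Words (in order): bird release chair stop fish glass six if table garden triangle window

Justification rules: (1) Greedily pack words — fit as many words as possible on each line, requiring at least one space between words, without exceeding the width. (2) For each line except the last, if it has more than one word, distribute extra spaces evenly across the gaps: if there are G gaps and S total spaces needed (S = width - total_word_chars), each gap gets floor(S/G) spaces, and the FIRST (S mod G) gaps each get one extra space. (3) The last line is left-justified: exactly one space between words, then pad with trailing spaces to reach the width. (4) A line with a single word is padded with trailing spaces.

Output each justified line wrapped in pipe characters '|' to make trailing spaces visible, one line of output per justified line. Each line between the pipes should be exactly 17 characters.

Answer: |bird      release|
|chair  stop  fish|
|glass    six   if|
|table      garden|
|triangle window  |

Derivation:
Line 1: ['bird', 'release'] (min_width=12, slack=5)
Line 2: ['chair', 'stop', 'fish'] (min_width=15, slack=2)
Line 3: ['glass', 'six', 'if'] (min_width=12, slack=5)
Line 4: ['table', 'garden'] (min_width=12, slack=5)
Line 5: ['triangle', 'window'] (min_width=15, slack=2)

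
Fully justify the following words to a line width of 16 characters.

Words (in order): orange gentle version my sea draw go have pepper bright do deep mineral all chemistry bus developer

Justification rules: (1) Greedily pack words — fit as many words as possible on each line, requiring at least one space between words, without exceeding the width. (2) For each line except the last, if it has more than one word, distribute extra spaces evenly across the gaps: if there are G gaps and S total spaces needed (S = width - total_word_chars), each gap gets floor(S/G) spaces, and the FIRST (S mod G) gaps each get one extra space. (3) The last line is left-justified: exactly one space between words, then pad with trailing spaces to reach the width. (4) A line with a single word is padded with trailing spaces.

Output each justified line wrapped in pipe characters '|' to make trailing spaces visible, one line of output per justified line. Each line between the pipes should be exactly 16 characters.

Answer: |orange    gentle|
|version  my  sea|
|draw   go   have|
|pepper bright do|
|deep mineral all|
|chemistry    bus|
|developer       |

Derivation:
Line 1: ['orange', 'gentle'] (min_width=13, slack=3)
Line 2: ['version', 'my', 'sea'] (min_width=14, slack=2)
Line 3: ['draw', 'go', 'have'] (min_width=12, slack=4)
Line 4: ['pepper', 'bright', 'do'] (min_width=16, slack=0)
Line 5: ['deep', 'mineral', 'all'] (min_width=16, slack=0)
Line 6: ['chemistry', 'bus'] (min_width=13, slack=3)
Line 7: ['developer'] (min_width=9, slack=7)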